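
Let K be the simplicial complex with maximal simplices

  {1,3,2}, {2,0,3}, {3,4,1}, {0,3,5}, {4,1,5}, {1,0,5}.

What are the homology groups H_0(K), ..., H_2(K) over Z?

H_0 = Z,  H_1 = Z,  H_2 = 0.

Order the vertices as 0 < 1 < 2 < 3 < 4 < 5. Listing each simplex with vertices in this order, K has dimension 2 with simplices:

  0-simplices (6): [0], [1], [2], [3], [4], [5]
  1-simplices (12): [0,1], [0,2], [0,3], [0,5], [1,2], [1,3], [1,4], [1,5], [2,3], [3,4], [3,5], [4,5]
  2-simplices (6): [0,1,5], [0,2,3], [0,3,5], [1,2,3], [1,3,4], [1,4,5]

giving chain groups C_0 ≅ Z^6, C_1 ≅ Z^12, C_2 ≅ Z^6.

∂_1: C_1 → C_0 sends each edge [p,q] (with p < q) to q − p. For instance
  ∂[0,2] = [2] − [0].
The 6×12 boundary matrix has rank 5 and Smith normal form diag(1,1,1,1,1).

Boundary ∂_2: C_2 → C_1 maps a triangle to the signed sum of its edges. For instance
  ∂[0,2,3] = [2,3] − [0,3] + [0,2],
  ∂[1,3,4] = [3,4] − [1,4] + [1,3].
The 12×6 boundary matrix has rank 6 and Smith normal form diag(1,1,1,1,1,1).

Reading off H_k = ker ∂_k / im ∂_{k+1}:

  H_0: rank C_0 − rank ∂_1 = 6 − 5 = 1, and the invariant factors of ∂_1 are all 1, so H_0 = Z.
  H_1: rank ker ∂_1 − rank ∂_2 = (12 − 5) − 6 = 1, and the invariant factors of ∂_2 are all 1, so H_1 = Z.
  H_2: rank ker ∂_2 − rank ∂_3 = (6 − 6) − 0 = 0, and there is no ∂_3, so H_2 = 0.

(K is a triangulation of the cylinder S^1 x I.)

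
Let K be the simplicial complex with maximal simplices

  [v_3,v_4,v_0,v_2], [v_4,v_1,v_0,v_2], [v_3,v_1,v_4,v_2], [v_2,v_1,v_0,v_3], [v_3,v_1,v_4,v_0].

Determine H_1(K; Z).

H_1 ≅ 0.

Fix the vertex order v_0 < v_1 < v_2 < v_3 < v_4 and write every simplex with vertices in increasing order. Then dim K = 3 and the simplices of K are:

  0-simplices (5): [v_0], [v_1], [v_2], [v_3], [v_4]
  1-simplices (10): [v_0,v_1], [v_0,v_2], [v_0,v_3], [v_0,v_4], [v_1,v_2], [v_1,v_3], [v_1,v_4], [v_2,v_3], [v_2,v_4], [v_3,v_4]
  2-simplices (10): [v_0,v_1,v_2], [v_0,v_1,v_3], [v_0,v_1,v_4], [v_0,v_2,v_3], [v_0,v_2,v_4], [v_0,v_3,v_4], [v_1,v_2,v_3], [v_1,v_2,v_4], [v_1,v_3,v_4], [v_2,v_3,v_4]
  3-simplices (5): [v_0,v_1,v_2,v_3], [v_0,v_1,v_2,v_4], [v_0,v_1,v_3,v_4], [v_0,v_2,v_3,v_4], [v_1,v_2,v_3,v_4]

Hence C_0 ≅ Z^5, C_1 ≅ Z^10, C_2 ≅ Z^10, C_3 ≅ Z^5.

∂_1: C_1 → C_0 sends each edge [p,q] (with p < q) to q − p. For instance
  ∂[v_2,v_4] = [v_4] − [v_2].
The resulting 5×10 matrix has rank 4, and its Smith normal form has invariant factors (1,1,1,1).

Boundary ∂_2: C_2 → C_1 maps a triangle to the signed sum of its edges. For instance
  ∂[v_0,v_2,v_3] = [v_2,v_3] − [v_0,v_3] + [v_0,v_2],
  ∂[v_1,v_2,v_4] = [v_2,v_4] − [v_1,v_4] + [v_1,v_2].
This gives a 10×10 integer matrix of rank 6; reducing to Smith normal form yields diagonal entries (1,1,1,1,1,1).

Boundary ∂_3: C_3 → C_2 sends each 3-simplex σ to the alternating sum Σ_i (−1)^i (σ with its i-th vertex removed). For instance
  ∂[v_0,v_2,v_3,v_4] = [v_2,v_3,v_4] − [v_0,v_3,v_4] + [v_0,v_2,v_4] − [v_0,v_2,v_3],
  ∂[v_1,v_2,v_3,v_4] = [v_2,v_3,v_4] − [v_1,v_3,v_4] + [v_1,v_2,v_4] − [v_1,v_2,v_3].
This gives a 10×5 integer matrix of rank 4; reducing to Smith normal form yields diagonal entries (1,1,1,1).

From H_k ≅ ker(∂_k) / im(∂_{k+1}) we obtain:

  H_1: rank ker ∂_1 − rank ∂_2 = (10 − 4) − 6 = 0, and the invariant factors of ∂_2 are all 1, so H_1 ≅ 0.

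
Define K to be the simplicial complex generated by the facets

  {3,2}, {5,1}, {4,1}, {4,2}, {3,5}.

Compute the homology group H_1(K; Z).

We work with the vertex ordering 1 < 2 < 3 < 4 < 5. The simplices of K, each written with vertices in increasing order, are:

  0-simplices (5): [1], [2], [3], [4], [5]
  1-simplices (5): [1,4], [1,5], [2,3], [2,4], [3,5]

giving chain groups C_0 ≅ Z^5, C_1 ≅ Z^5.

∂_1: C_1 → C_0 is given by ∂[p,q] = [q] − [p].
The 5×5 boundary matrix has rank 4 and Smith normal form diag(1,1,1,1).

Reading off H_k = ker ∂_k / im ∂_{k+1}:

  H_1: rank ker ∂_1 − rank ∂_2 = (5 − 4) − 0 = 1, and there is no ∂_2, so H_1 ≅ Z.

H_1 ≅ Z.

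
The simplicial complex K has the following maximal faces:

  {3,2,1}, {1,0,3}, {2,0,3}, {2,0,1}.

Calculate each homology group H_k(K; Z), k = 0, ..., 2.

Take the total order 0 < 1 < 2 < 3 on the vertex set. Then K (dimension 2) consists of the simplices:

  0-simplices (4): [0], [1], [2], [3]
  1-simplices (6): [0,1], [0,2], [0,3], [1,2], [1,3], [2,3]
  2-simplices (4): [0,1,2], [0,1,3], [0,2,3], [1,2,3]

giving chain groups C_0 ≅ Z^4, C_1 ≅ Z^6, C_2 ≅ Z^4.

The boundary map ∂_1: C_1 → C_0 sends each edge [p,q] (with p < q) to q − p.
This gives a 4×6 integer matrix of rank 3; reducing to Smith normal form yields diagonal entries (1,1,1).

∂_2: C_2 → C_1 sends each 2-simplex [p,q,r] to [q,r] − [p,r] + [p,q]. For instance
  ∂[1,2,3] = [2,3] − [1,3] + [1,2],
  ∂[0,1,3] = [1,3] − [0,3] + [0,1].
As a 6×4 matrix over Z this has rank 3, with invariant factors (1,1,1).

Reading off H_k = ker ∂_k / im ∂_{k+1}:

  H_0: rank C_0 − rank ∂_1 = 4 − 3 = 1, and the invariant factors of ∂_1 are all 1, so H_0 ≅ Z.
  H_1: rank ker ∂_1 − rank ∂_2 = (6 − 3) − 3 = 0, and the invariant factors of ∂_2 are all 1, so H_1 ≅ 0.
  H_2: rank ker ∂_2 − rank ∂_3 = (4 − 3) − 0 = 1, and there is no ∂_3, so H_2 ≅ Z.

As a check, the Euler characteristic is 4 − 6 + 4 = 2, which agrees with 1 − 0 + 1 = 2.
(K is a triangulation of the 2-sphere S^2.)

H_0 ≅ Z,  H_1 = 0,  H_2 ≅ Z.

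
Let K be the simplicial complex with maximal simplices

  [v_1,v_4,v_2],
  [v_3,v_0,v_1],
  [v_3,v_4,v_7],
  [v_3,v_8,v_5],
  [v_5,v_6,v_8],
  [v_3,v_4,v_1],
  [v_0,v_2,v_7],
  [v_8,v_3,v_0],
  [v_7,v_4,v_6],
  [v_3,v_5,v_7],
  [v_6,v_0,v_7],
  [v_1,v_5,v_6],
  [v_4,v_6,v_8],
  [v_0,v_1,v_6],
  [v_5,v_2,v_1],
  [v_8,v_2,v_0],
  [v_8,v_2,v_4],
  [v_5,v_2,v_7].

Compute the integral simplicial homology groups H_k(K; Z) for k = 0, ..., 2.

Take the total order v_0 < v_1 < v_2 < v_3 < v_4 < v_5 < v_6 < v_7 < v_8 on the vertex set. Then K (dimension 2) consists of the simplices:

  0-simplices (9): [v_0], [v_1], [v_2], [v_3], [v_4], [v_5], [v_6], [v_7], [v_8]
  1-simplices (27): (27 of them)
  2-simplices (18): (18 of them)

giving chain groups C_0 ≅ Z^9, C_1 ≅ Z^27, C_2 ≅ Z^18.

The boundary map ∂_1: C_1 → C_0 sends each edge [p,q] (with p < q) to q − p.
This gives a 9×27 integer matrix of rank 8; reducing to Smith normal form yields diagonal entries (1,1,1,1,1,1,1,1).

Boundary ∂_2: C_2 → C_1 acts by ∂[p,q,r] = [q,r] − [p,r] + [p,q]. For instance
  ∂[v_3,v_4,v_7] = [v_4,v_7] − [v_3,v_7] + [v_3,v_4],
  ∂[v_0,v_1,v_3] = [v_1,v_3] − [v_0,v_3] + [v_0,v_1].
The 27×18 boundary matrix has rank 17 and Smith normal form diag(1,1,1,1,1,1,1,1,1,1,1,1,1,1,1,1,1).

Now H_k = ker ∂_k / im ∂_{k+1}, so:

  H_0: rank C_0 − rank ∂_1 = 9 − 8 = 1, and the invariant factors of ∂_1 are all 1, so H_0 ≅ Z.
  H_1: rank ker ∂_1 − rank ∂_2 = (27 − 8) − 17 = 2, and the invariant factors of ∂_2 are all 1, so H_1 ≅ Z^2.
  H_2: rank ker ∂_2 − rank ∂_3 = (18 − 17) − 0 = 1, and there is no ∂_3, so H_2 ≅ Z.

As a check, the Euler characteristic is 9 − 27 + 18 = 0, which agrees with 1 − 2 + 1 = 0.

H_0 = Z,  H_1 = Z^2,  H_2 = Z.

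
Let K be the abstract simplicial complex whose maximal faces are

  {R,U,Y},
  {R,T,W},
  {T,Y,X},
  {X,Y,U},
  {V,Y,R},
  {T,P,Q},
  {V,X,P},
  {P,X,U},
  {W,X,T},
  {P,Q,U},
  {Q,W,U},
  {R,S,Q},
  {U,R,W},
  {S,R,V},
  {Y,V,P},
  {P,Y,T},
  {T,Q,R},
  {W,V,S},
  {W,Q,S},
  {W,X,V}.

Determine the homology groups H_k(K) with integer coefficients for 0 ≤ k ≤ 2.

Fix the vertex order P < Q < R < S < T < U < V < W < X < Y and write every simplex with vertices in increasing order. Then dim K = 2 and the simplices of K are:

  0-simplices (10): P, Q, R, S, T, U, V, W, X, Y
  1-simplices (30): PQ, PT, PU, PV, PX, PY, QR, QS, QT, QU, QW, RS, RT, RU, RV, RW, RY, SV, SW, TW, TX, TY, UW, UX, UY, VW, VX, VY, WX, XY
  2-simplices (20): PQT, PQU, PTY, PUX, PVX, PVY, QRS, QRT, QSW, QUW, RSV, RTW, RUW, RUY, RVY, SVW, TWX, TXY, UXY, VWX

Hence C_0 ≅ Z^10, C_1 ≅ Z^30, C_2 ≅ Z^20.

The boundary map ∂_1: C_1 → C_0 sends each edge [p,q] (with p < q) to q − p. For instance
  ∂VY = Y − V.
As a 10×30 matrix over Z this has rank 9, with invariant factors (1,1,1,1,1,1,1,1,1).

∂_2: C_2 → C_1 maps a triangle to the signed sum of its edges. For instance
  ∂RTW = TW − RW + RT,
  ∂UXY = XY − UY + UX.
The 30×20 boundary matrix has rank 20 and Smith normal form diag(1,1,1,1,1,1,1,1,1,1,1,1,1,1,1,1,1,1,1,2).

From H_k ≅ ker(∂_k) / im(∂_{k+1}) we obtain:

  H_0: rank C_0 − rank ∂_1 = 10 − 9 = 1, and the invariant factors of ∂_1 are all 1, so H_0 = Z.
  H_1: rank ker ∂_1 − rank ∂_2 = (30 − 9) − 20 = 1, and ∂_2 has invariant factor 2 > 1, so H_1 = Z ⊕ Z/2.
  H_2: rank ker ∂_2 − rank ∂_3 = (20 − 20) − 0 = 0, and there is no ∂_3, so H_2 = 0.

(K is a triangulation of the Klein bottle.)

H_0 = Z,  H_1 = Z ⊕ Z/2,  H_2 = 0.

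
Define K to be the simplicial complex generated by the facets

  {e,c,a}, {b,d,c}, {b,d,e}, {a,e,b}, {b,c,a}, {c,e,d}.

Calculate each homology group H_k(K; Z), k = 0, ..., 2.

Order the vertices as a < b < c < d < e. Listing each simplex with vertices in this order, K has dimension 2 with simplices:

  0-simplices (5): a, b, c, d, e
  1-simplices (9): ab, ac, ae, bc, bd, be, cd, ce, de
  2-simplices (6): abc, abe, ace, bcd, bde, cde

Hence C_0 ≅ Z^5, C_1 ≅ Z^9, C_2 ≅ Z^6.

∂_1: C_1 → C_0 is given by ∂[p,q] = [q] − [p].
This gives a 5×9 integer matrix of rank 4; reducing to Smith normal form yields diagonal entries (1,1,1,1).

∂_2: C_2 → C_1 sends each 2-simplex [p,q,r] to [q,r] − [p,r] + [p,q]. For instance
  ∂ace = ce − ae + ac,
  ∂abc = bc − ac + ab.
The 9×6 boundary matrix has rank 5 and Smith normal form diag(1,1,1,1,1).

Computing H_k = (kernel of ∂_k) / (image of ∂_{k+1}):

  H_0: rank C_0 − rank ∂_1 = 5 − 4 = 1, and the invariant factors of ∂_1 are all 1, so H_0 ≅ Z.
  H_1: rank ker ∂_1 − rank ∂_2 = (9 − 4) − 5 = 0, and the invariant factors of ∂_2 are all 1, so H_1 ≅ 0.
  H_2: rank ker ∂_2 − rank ∂_3 = (6 − 5) − 0 = 1, and there is no ∂_3, so H_2 ≅ Z.

H_0 ≅ Z,  H_1 = 0,  H_2 ≅ Z.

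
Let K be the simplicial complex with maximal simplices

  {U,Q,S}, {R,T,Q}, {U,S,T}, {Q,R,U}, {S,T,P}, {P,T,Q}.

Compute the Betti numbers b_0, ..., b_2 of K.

b_0 = 1, b_1 = 1, b_2 = 0.

We work with the vertex ordering P < Q < R < S < T < U. The simplices of K, each written with vertices in increasing order, are:

  0-simplices (6): P, Q, R, S, T, U
  1-simplices (12): PQ, PS, PT, QR, QS, QT, QU, RT, RU, ST, SU, TU
  2-simplices (6): PQT, PST, QRT, QRU, QSU, STU

Hence C_0 ≅ Z^6, C_1 ≅ Z^12, C_2 ≅ Z^6.

Boundary ∂_1: C_1 → C_0 maps an edge to its endpoints' difference, ∂[p,q] = q − p. For instance
  ∂ST = T − S.
The 6×12 boundary matrix has rank 5 and Smith normal form diag(1,1,1,1,1).

∂_2: C_2 → C_1 acts by ∂[p,q,r] = [q,r] − [p,r] + [p,q]. For instance
  ∂STU = TU − SU + ST,
  ∂QRT = RT − QT + QR.
The 12×6 boundary matrix has rank 6 and Smith normal form diag(1,1,1,1,1,1).

Now H_k = ker ∂_k / im ∂_{k+1}, so:

  H_0: rank C_0 − rank ∂_1 = 6 − 5 = 1, and the invariant factors of ∂_1 are all 1, so H_0 ≅ Z.
  H_1: rank ker ∂_1 − rank ∂_2 = (12 − 5) − 6 = 1, and the invariant factors of ∂_2 are all 1, so H_1 ≅ Z.
  H_2: rank ker ∂_2 − rank ∂_3 = (6 − 6) − 0 = 0, and there is no ∂_3, so H_2 ≅ 0.

Hence the Betti numbers are b_0 = 1, b_1 = 1, b_2 = 0.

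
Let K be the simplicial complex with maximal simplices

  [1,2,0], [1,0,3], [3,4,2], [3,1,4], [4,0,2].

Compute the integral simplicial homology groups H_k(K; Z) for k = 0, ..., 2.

Fix the vertex order 0 < 1 < 2 < 3 < 4 and write every simplex with vertices in increasing order. Then dim K = 2 and the simplices of K are:

  0-simplices (5): [0], [1], [2], [3], [4]
  1-simplices (10): [0,1], [0,2], [0,3], [0,4], [1,2], [1,3], [1,4], [2,3], [2,4], [3,4]
  2-simplices (5): [0,1,2], [0,1,3], [0,2,4], [1,3,4], [2,3,4]

giving chain groups C_0 ≅ Z^5, C_1 ≅ Z^10, C_2 ≅ Z^5.

The boundary map ∂_1: C_1 → C_0 sends each edge [p,q] (with p < q) to q − p.
As a 5×10 matrix over Z this has rank 4, with invariant factors (1,1,1,1).

∂_2: C_2 → C_1 maps a triangle to the signed sum of its edges. For instance
  ∂[0,1,3] = [1,3] − [0,3] + [0,1],
  ∂[0,1,2] = [1,2] − [0,2] + [0,1].
As a 10×5 matrix over Z this has rank 5, with invariant factors (1,1,1,1,1).

From H_k ≅ ker(∂_k) / im(∂_{k+1}) we obtain:

  H_0: rank C_0 − rank ∂_1 = 5 − 4 = 1, and the invariant factors of ∂_1 are all 1, so H_0 ≅ Z.
  H_1: rank ker ∂_1 − rank ∂_2 = (10 − 4) − 5 = 1, and the invariant factors of ∂_2 are all 1, so H_1 ≅ Z.
  H_2: rank ker ∂_2 − rank ∂_3 = (5 − 5) − 0 = 0, and there is no ∂_3, so H_2 ≅ 0.

As a check, the Euler characteristic is 5 − 10 + 5 = 0, which agrees with 1 − 1 + 0 = 0.

H_0 ≅ Z,  H_1 ≅ Z,  H_2 = 0.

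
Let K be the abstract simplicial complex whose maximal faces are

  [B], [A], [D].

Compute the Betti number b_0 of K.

Fix the vertex order A < B < D and write every simplex with vertices in increasing order. Then dim K = 0 and the simplices of K are:

  0-simplices (3): A, B, D

giving chain groups C_0 ≅ Z^3.

Reading off H_k = ker ∂_k / im ∂_{k+1}:

  H_0: rank C_0 − rank ∂_1 = 3 − 0 = 3, and there is no ∂_1, so H_0 ≅ Z^3.

Hence the Betti numbers are b_0 = 3.

b_0 = 3.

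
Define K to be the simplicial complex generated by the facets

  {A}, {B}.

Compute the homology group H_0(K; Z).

H_0 ≅ Z^2.

Take the total order A < B on the vertex set. Then K (dimension 0) consists of the simplices:

  0-simplices (2): A, B

Hence C_0 ≅ Z^2.

Computing H_k = (kernel of ∂_k) / (image of ∂_{k+1}):

  H_0: rank C_0 − rank ∂_1 = 2 − 0 = 2, and there is no ∂_1, so H_0 = Z^2.

(K is a triangulation of a set of 2 points.)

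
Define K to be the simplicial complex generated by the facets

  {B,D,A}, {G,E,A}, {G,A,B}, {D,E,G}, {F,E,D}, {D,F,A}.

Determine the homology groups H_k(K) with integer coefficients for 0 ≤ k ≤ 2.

Take the total order A < B < D < E < F < G on the vertex set. Then K (dimension 2) consists of the simplices:

  0-simplices (6): A, B, D, E, F, G
  1-simplices (12): AB, AD, AE, AF, AG, BD, BG, DE, DF, DG, EF, EG
  2-simplices (6): ABD, ABG, ADF, AEG, DEF, DEG

so the chain groups are C_0 ≅ Z^6, C_1 ≅ Z^12, C_2 ≅ Z^6.

The boundary map ∂_1: C_1 → C_0 sends each edge [p,q] (with p < q) to q − p. For instance
  ∂BG = G − B.
The resulting 6×12 matrix has rank 5, and its Smith normal form has invariant factors (1,1,1,1,1).

The boundary map ∂_2: C_2 → C_1 sends each 2-simplex [p,q,r] to [q,r] − [p,r] + [p,q]. For instance
  ∂ABG = BG − AG + AB,
  ∂DEG = EG − DG + DE.
The resulting 12×6 matrix has rank 6, and its Smith normal form has invariant factors (1,1,1,1,1,1).

Reading off H_k = ker ∂_k / im ∂_{k+1}:

  H_0: rank C_0 − rank ∂_1 = 6 − 5 = 1, and the invariant factors of ∂_1 are all 1, so H_0 = Z.
  H_1: rank ker ∂_1 − rank ∂_2 = (12 − 5) − 6 = 1, and the invariant factors of ∂_2 are all 1, so H_1 = Z.
  H_2: rank ker ∂_2 − rank ∂_3 = (6 − 6) − 0 = 0, and there is no ∂_3, so H_2 = 0.

As a check, the Euler characteristic is 6 − 12 + 6 = 0, which agrees with 1 − 1 + 0 = 0.

H_0 = Z,  H_1 = Z,  H_2 = 0.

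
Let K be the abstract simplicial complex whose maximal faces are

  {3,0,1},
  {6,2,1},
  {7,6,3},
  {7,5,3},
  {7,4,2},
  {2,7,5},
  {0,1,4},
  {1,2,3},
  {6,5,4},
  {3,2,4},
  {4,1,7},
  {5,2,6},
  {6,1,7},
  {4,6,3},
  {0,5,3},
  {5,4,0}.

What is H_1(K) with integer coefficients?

K has 8 vertices, 24 edges, 16 triangles.
rank ∂_1 = 7, rank ∂_2 = 15 ⇒ b_1 = 24 − 7 − 15 = 2; all invariant factors of ∂_2 are 1 so no torsion. So H_1 = Z^2.

H_1 ≅ Z^2.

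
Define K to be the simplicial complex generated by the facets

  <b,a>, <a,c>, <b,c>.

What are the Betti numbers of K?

b_0 = 1, b_1 = 1.

Order the vertices as a < b < c. Listing each simplex with vertices in this order, K has dimension 1 with simplices:

  0-simplices (3): a, b, c
  1-simplices (3): ab, ac, bc

Hence C_0 ≅ Z^3, C_1 ≅ Z^3.

The boundary map ∂_1: C_1 → C_0 sends each edge [p,q] (with p < q) to q − p.
As a 3×3 matrix over Z this has rank 2, with invariant factors (1,1).

From H_k ≅ ker(∂_k) / im(∂_{k+1}) we obtain:

  H_0: rank C_0 − rank ∂_1 = 3 − 2 = 1, and the invariant factors of ∂_1 are all 1, so H_0 = Z.
  H_1: rank ker ∂_1 − rank ∂_2 = (3 − 2) − 0 = 1, and there is no ∂_2, so H_1 = Z.

As a check, the Euler characteristic is 3 − 3 = 0, which agrees with 1 − 1 = 0.

Hence the Betti numbers are b_0 = 1, b_1 = 1.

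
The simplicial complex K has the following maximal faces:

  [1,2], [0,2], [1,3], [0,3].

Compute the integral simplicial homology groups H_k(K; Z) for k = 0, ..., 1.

Order the vertices as 0 < 1 < 2 < 3. Listing each simplex with vertices in this order, K has dimension 1 with simplices:

  0-simplices (4): [0], [1], [2], [3]
  1-simplices (4): [0,2], [0,3], [1,2], [1,3]

Hence C_0 ≅ Z^4, C_1 ≅ Z^4.

∂_1: C_1 → C_0 is given by ∂[p,q] = [q] − [p]. For instance
  ∂[1,2] = [2] − [1].
As a 4×4 matrix over Z this has rank 3, with invariant factors (1,1,1).

Computing H_k = (kernel of ∂_k) / (image of ∂_{k+1}):

  H_0: rank C_0 − rank ∂_1 = 4 − 3 = 1, and the invariant factors of ∂_1 are all 1, so H_0 = Z.
  H_1: rank ker ∂_1 − rank ∂_2 = (4 − 3) − 0 = 1, and there is no ∂_2, so H_1 = Z.

(K is a triangulation of the circle S^1.)

H_0 = Z,  H_1 = Z.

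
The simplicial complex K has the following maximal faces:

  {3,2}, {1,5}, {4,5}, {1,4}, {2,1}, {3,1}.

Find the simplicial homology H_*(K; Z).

H_0 = Z,  H_1 = Z^2.

Order the vertices as 1 < 2 < 3 < 4 < 5. Listing each simplex with vertices in this order, K has dimension 1 with simplices:

  0-simplices (5): [1], [2], [3], [4], [5]
  1-simplices (6): [1,2], [1,3], [1,4], [1,5], [2,3], [4,5]

Hence C_0 ≅ Z^5, C_1 ≅ Z^6.

∂_1: C_1 → C_0 is given by ∂[p,q] = [q] − [p]. For instance
  ∂[4,5] = [5] − [4].
This gives a 5×6 integer matrix of rank 4; reducing to Smith normal form yields diagonal entries (1,1,1,1).

Computing H_k = (kernel of ∂_k) / (image of ∂_{k+1}):

  H_0: rank C_0 − rank ∂_1 = 5 − 4 = 1, and the invariant factors of ∂_1 are all 1, so H_0 ≅ Z.
  H_1: rank ker ∂_1 − rank ∂_2 = (6 − 4) − 0 = 2, and there is no ∂_2, so H_1 ≅ Z^2.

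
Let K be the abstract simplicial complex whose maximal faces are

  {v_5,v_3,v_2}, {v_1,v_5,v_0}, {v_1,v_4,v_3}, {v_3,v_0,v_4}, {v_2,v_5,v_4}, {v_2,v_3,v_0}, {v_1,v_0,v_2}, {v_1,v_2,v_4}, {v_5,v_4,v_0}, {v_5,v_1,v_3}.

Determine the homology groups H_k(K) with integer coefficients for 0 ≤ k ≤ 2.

H_0 = Z,  H_1 = Z/2,  H_2 = 0.

Fix the vertex order v_0 < v_1 < v_2 < v_3 < v_4 < v_5 and write every simplex with vertices in increasing order. Then dim K = 2 and the simplices of K are:

  0-simplices (6): [v_0], [v_1], [v_2], [v_3], [v_4], [v_5]
  1-simplices (15): (15 of them)
  2-simplices (10): [v_0,v_1,v_2], [v_0,v_1,v_5], [v_0,v_2,v_3], [v_0,v_3,v_4], [v_0,v_4,v_5], [v_1,v_2,v_4], [v_1,v_3,v_4], [v_1,v_3,v_5], [v_2,v_3,v_5], [v_2,v_4,v_5]

giving chain groups C_0 ≅ Z^6, C_1 ≅ Z^15, C_2 ≅ Z^10.

Boundary ∂_1: C_1 → C_0 is given by ∂[p,q] = [q] − [p]. For instance
  ∂[v_4,v_5] = [v_5] − [v_4].
The resulting 6×15 matrix has rank 5, and its Smith normal form has invariant factors (1,1,1,1,1).

Boundary ∂_2: C_2 → C_1 maps a triangle to the signed sum of its edges. For instance
  ∂[v_1,v_3,v_5] = [v_3,v_5] − [v_1,v_5] + [v_1,v_3],
  ∂[v_0,v_4,v_5] = [v_4,v_5] − [v_0,v_5] + [v_0,v_4].
The 15×10 boundary matrix has rank 10 and Smith normal form diag(1,1,1,1,1,1,1,1,1,2).

Reading off H_k = ker ∂_k / im ∂_{k+1}:

  H_0: rank C_0 − rank ∂_1 = 6 − 5 = 1, and the invariant factors of ∂_1 are all 1, so H_0 ≅ Z.
  H_1: rank ker ∂_1 − rank ∂_2 = (15 − 5) − 10 = 0, and ∂_2 has invariant factor 2 > 1, so H_1 ≅ Z/2.
  H_2: rank ker ∂_2 − rank ∂_3 = (10 − 10) − 0 = 0, and there is no ∂_3, so H_2 ≅ 0.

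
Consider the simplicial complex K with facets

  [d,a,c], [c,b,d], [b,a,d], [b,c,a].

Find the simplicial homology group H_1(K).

H_1 ≅ 0.

We work with the vertex ordering a < b < c < d. The simplices of K, each written with vertices in increasing order, are:

  0-simplices (4): a, b, c, d
  1-simplices (6): ab, ac, ad, bc, bd, cd
  2-simplices (4): abc, abd, acd, bcd

Hence C_0 ≅ Z^4, C_1 ≅ Z^6, C_2 ≅ Z^4.

∂_1: C_1 → C_0 maps an edge to its endpoints' difference, ∂[p,q] = q − p.
This gives a 4×6 integer matrix of rank 3; reducing to Smith normal form yields diagonal entries (1,1,1).

Boundary ∂_2: C_2 → C_1 maps a triangle to the signed sum of its edges. For instance
  ∂acd = cd − ad + ac,
  ∂abc = bc − ac + ab.
As a 6×4 matrix over Z this has rank 3, with invariant factors (1,1,1).

Now H_k = ker ∂_k / im ∂_{k+1}, so:

  H_1: rank ker ∂_1 − rank ∂_2 = (6 − 3) − 3 = 0, and the invariant factors of ∂_2 are all 1, so H_1 ≅ 0.

(K is a triangulation of the 2-sphere S^2.)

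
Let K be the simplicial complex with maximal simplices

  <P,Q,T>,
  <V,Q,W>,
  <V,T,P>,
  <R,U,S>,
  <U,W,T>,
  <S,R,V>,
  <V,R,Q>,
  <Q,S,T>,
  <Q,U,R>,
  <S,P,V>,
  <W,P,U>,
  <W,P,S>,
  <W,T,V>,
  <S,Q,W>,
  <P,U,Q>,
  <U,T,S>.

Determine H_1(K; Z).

We work with the vertex ordering P < Q < R < S < T < U < V < W. The simplices of K, each written with vertices in increasing order, are:

  0-simplices (8): P, Q, R, S, T, U, V, W
  1-simplices (24): PQ, PS, PT, PU, PV, PW, QR, QS, QT, QU, QV, QW, RS, RU, RV, ST, SU, SV, SW, TU, TV, TW, UW, VW
  2-simplices (16): PQT, PQU, PSV, PSW, PTV, PUW, QRU, QRV, QST, QSW, QVW, RSU, RSV, STU, TUW, TVW

giving chain groups C_0 ≅ Z^8, C_1 ≅ Z^24, C_2 ≅ Z^16.

∂_1: C_1 → C_0 is given by ∂[p,q] = [q] − [p]. For instance
  ∂SU = U − S.
The resulting 8×24 matrix has rank 7, and its Smith normal form has invariant factors (1,1,1,1,1,1,1).

∂_2: C_2 → C_1 maps a triangle to the signed sum of its edges. For instance
  ∂PQT = QT − PT + PQ,
  ∂PQU = QU − PU + PQ.
This gives a 24×16 integer matrix of rank 15; reducing to Smith normal form yields diagonal entries (1,1,1,1,1,1,1,1,1,1,1,1,1,1,1).

Reading off H_k = ker ∂_k / im ∂_{k+1}:

  H_1: rank ker ∂_1 − rank ∂_2 = (24 − 7) − 15 = 2, and the invariant factors of ∂_2 are all 1, so H_1 = Z^2.

H_1 ≅ Z^2.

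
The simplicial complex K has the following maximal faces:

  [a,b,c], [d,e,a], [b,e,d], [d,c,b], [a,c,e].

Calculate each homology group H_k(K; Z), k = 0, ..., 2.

Fix the vertex order a < b < c < d < e and write every simplex with vertices in increasing order. Then dim K = 2 and the simplices of K are:

  0-simplices (5): a, b, c, d, e
  1-simplices (10): ab, ac, ad, ae, bc, bd, be, cd, ce, de
  2-simplices (5): abc, ace, ade, bcd, bde

giving chain groups C_0 ≅ Z^5, C_1 ≅ Z^10, C_2 ≅ Z^5.

Boundary ∂_1: C_1 → C_0 sends each edge [p,q] (with p < q) to q − p. For instance
  ∂ac = c − a.
As a 5×10 matrix over Z this has rank 4, with invariant factors (1,1,1,1).

The boundary map ∂_2: C_2 → C_1 acts by ∂[p,q,r] = [q,r] − [p,r] + [p,q]. For instance
  ∂abc = bc − ac + ab,
  ∂bcd = cd − bd + bc.
The 10×5 boundary matrix has rank 5 and Smith normal form diag(1,1,1,1,1).

Computing H_k = (kernel of ∂_k) / (image of ∂_{k+1}):

  H_0: rank C_0 − rank ∂_1 = 5 − 4 = 1, and the invariant factors of ∂_1 are all 1, so H_0 = Z.
  H_1: rank ker ∂_1 − rank ∂_2 = (10 − 4) − 5 = 1, and the invariant factors of ∂_2 are all 1, so H_1 = Z.
  H_2: rank ker ∂_2 − rank ∂_3 = (5 − 5) − 0 = 0, and there is no ∂_3, so H_2 = 0.

H_0 ≅ Z,  H_1 ≅ Z,  H_2 = 0.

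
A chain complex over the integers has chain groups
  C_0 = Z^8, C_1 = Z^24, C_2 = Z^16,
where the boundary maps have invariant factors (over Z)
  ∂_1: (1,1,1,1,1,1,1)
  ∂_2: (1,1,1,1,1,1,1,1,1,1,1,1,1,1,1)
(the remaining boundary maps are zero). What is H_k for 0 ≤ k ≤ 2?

H_0: b_0 = 8 − 0 − 7 = 1; torsion from ∂_1 factors > 1: none. So H_0 ≅ Z.
H_1: b_1 = 24 − 7 − 15 = 2; torsion from ∂_2 factors > 1: none. So H_1 ≅ Z^2.
H_2: b_2 = 16 − 15 − 0 = 1; torsion from ∂_3 factors > 1: none. So H_2 ≅ Z.

H_0 ≅ Z,  H_1 ≅ Z^2,  H_2 ≅ Z.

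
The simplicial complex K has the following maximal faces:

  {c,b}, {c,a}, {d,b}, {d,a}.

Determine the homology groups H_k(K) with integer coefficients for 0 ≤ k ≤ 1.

H_0 ≅ Z,  H_1 ≅ Z.

Fix the vertex order a < b < c < d and write every simplex with vertices in increasing order. Then dim K = 1 and the simplices of K are:

  0-simplices (4): a, b, c, d
  1-simplices (4): ac, ad, bc, bd

giving chain groups C_0 ≅ Z^4, C_1 ≅ Z^4.

∂_1: C_1 → C_0 sends each edge [p,q] (with p < q) to q − p.
The resulting 4×4 matrix has rank 3, and its Smith normal form has invariant factors (1,1,1).

From H_k ≅ ker(∂_k) / im(∂_{k+1}) we obtain:

  H_0: rank C_0 − rank ∂_1 = 4 − 3 = 1, and the invariant factors of ∂_1 are all 1, so H_0 = Z.
  H_1: rank ker ∂_1 − rank ∂_2 = (4 − 3) − 0 = 1, and there is no ∂_2, so H_1 = Z.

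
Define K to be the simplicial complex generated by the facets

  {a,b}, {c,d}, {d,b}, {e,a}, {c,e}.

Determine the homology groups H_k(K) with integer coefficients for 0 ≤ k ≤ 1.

H_0 = Z,  H_1 = Z.

K has 5 vertices, 5 edges.
rank ∂_0 = 0, rank ∂_1 = 4 ⇒ b_0 = 5 − 0 − 4 = 1; all invariant factors of ∂_1 are 1 so no torsion. So H_0 = Z.
rank ∂_1 = 4, rank ∂_2 = 0 ⇒ b_1 = 5 − 4 − 0 = 1. So H_1 = Z.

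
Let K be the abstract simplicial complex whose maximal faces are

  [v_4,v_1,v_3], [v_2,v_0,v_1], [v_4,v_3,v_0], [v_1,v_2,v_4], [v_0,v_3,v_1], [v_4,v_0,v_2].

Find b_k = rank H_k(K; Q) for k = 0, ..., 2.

b_0 = 1, b_1 = 0, b_2 = 1.

We work with the vertex ordering v_0 < v_1 < v_2 < v_3 < v_4. The simplices of K, each written with vertices in increasing order, are:

  0-simplices (5): [v_0], [v_1], [v_2], [v_3], [v_4]
  1-simplices (9): [v_0,v_1], [v_0,v_2], [v_0,v_3], [v_0,v_4], [v_1,v_2], [v_1,v_3], [v_1,v_4], [v_2,v_4], [v_3,v_4]
  2-simplices (6): [v_0,v_1,v_2], [v_0,v_1,v_3], [v_0,v_2,v_4], [v_0,v_3,v_4], [v_1,v_2,v_4], [v_1,v_3,v_4]

Hence C_0 ≅ Z^5, C_1 ≅ Z^9, C_2 ≅ Z^6.

The boundary map ∂_1: C_1 → C_0 maps an edge to its endpoints' difference, ∂[p,q] = q − p.
The 5×9 boundary matrix has rank 4 and Smith normal form diag(1,1,1,1).

Boundary ∂_2: C_2 → C_1 sends each 2-simplex [p,q,r] to [q,r] − [p,r] + [p,q]. For instance
  ∂[v_1,v_3,v_4] = [v_3,v_4] − [v_1,v_4] + [v_1,v_3],
  ∂[v_0,v_3,v_4] = [v_3,v_4] − [v_0,v_4] + [v_0,v_3].
The resulting 9×6 matrix has rank 5, and its Smith normal form has invariant factors (1,1,1,1,1).

Reading off H_k = ker ∂_k / im ∂_{k+1}:

  H_0: rank C_0 − rank ∂_1 = 5 − 4 = 1, and the invariant factors of ∂_1 are all 1, so H_0 = Z.
  H_1: rank ker ∂_1 − rank ∂_2 = (9 − 4) − 5 = 0, and the invariant factors of ∂_2 are all 1, so H_1 = 0.
  H_2: rank ker ∂_2 − rank ∂_3 = (6 − 5) − 0 = 1, and there is no ∂_3, so H_2 = Z.

As a check, the Euler characteristic is 5 − 9 + 6 = 2, which agrees with 1 − 0 + 1 = 2.
(K is a triangulation of the 2-sphere S^2.)

Hence the Betti numbers are b_0 = 1, b_1 = 0, b_2 = 1.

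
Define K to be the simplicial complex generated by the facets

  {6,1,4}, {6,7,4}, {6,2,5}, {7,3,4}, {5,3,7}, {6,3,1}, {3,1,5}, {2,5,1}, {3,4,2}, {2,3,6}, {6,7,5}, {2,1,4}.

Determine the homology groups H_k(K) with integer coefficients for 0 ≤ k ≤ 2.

We work with the vertex ordering 1 < 2 < 3 < 4 < 5 < 6 < 7. The simplices of K, each written with vertices in increasing order, are:

  0-simplices (7): [1], [2], [3], [4], [5], [6], [7]
  1-simplices (18): [1,2], [1,3], [1,4], [1,5], [1,6], [2,3], [2,4], [2,5], [2,6], [3,4], [3,5], [3,6], [3,7], [4,6], [4,7], [5,6], [5,7], [6,7]
  2-simplices (12): [1,2,4], [1,2,5], [1,3,5], [1,3,6], [1,4,6], [2,3,4], [2,3,6], [2,5,6], [3,4,7], [3,5,7], [4,6,7], [5,6,7]

Hence C_0 ≅ Z^7, C_1 ≅ Z^18, C_2 ≅ Z^12.

Boundary ∂_1: C_1 → C_0 maps an edge to its endpoints' difference, ∂[p,q] = q − p.
The resulting 7×18 matrix has rank 6, and its Smith normal form has invariant factors (1,1,1,1,1,1).

Boundary ∂_2: C_2 → C_1 maps a triangle to the signed sum of its edges. For instance
  ∂[3,5,7] = [5,7] − [3,7] + [3,5],
  ∂[1,2,4] = [2,4] − [1,4] + [1,2].
This gives a 18×12 integer matrix of rank 12; reducing to Smith normal form yields diagonal entries (1,1,1,1,1,1,1,1,1,1,1,2).

From H_k ≅ ker(∂_k) / im(∂_{k+1}) we obtain:

  H_0: rank C_0 − rank ∂_1 = 7 − 6 = 1, and the invariant factors of ∂_1 are all 1, so H_0 = Z.
  H_1: rank ker ∂_1 − rank ∂_2 = (18 − 6) − 12 = 0, and ∂_2 has invariant factor 2 > 1, so H_1 = Z_2.
  H_2: rank ker ∂_2 − rank ∂_3 = (12 − 12) − 0 = 0, and there is no ∂_3, so H_2 = 0.

(K is a triangulation of the real projective plane RP^2.)

H_0 ≅ Z,  H_1 ≅ Z_2,  H_2 = 0.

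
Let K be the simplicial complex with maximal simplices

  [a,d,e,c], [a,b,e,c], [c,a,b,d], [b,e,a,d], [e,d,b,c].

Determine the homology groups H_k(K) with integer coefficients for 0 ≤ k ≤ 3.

H_0 = Z,  H_1 = 0,  H_2 = 0,  H_3 = Z.

K has 5 vertices, 10 edges, 10 triangles, 5 3-simplices.
rank ∂_0 = 0, rank ∂_1 = 4 ⇒ b_0 = 5 − 0 − 4 = 1; all invariant factors of ∂_1 are 1 so no torsion. So H_0 = Z.
rank ∂_1 = 4, rank ∂_2 = 6 ⇒ b_1 = 10 − 4 − 6 = 0; all invariant factors of ∂_2 are 1 so no torsion. So H_1 = 0.
rank ∂_2 = 6, rank ∂_3 = 4 ⇒ b_2 = 10 − 6 − 4 = 0; all invariant factors of ∂_3 are 1 so no torsion. So H_2 = 0.
rank ∂_3 = 4, rank ∂_4 = 0 ⇒ b_3 = 5 − 4 − 0 = 1. So H_3 = Z.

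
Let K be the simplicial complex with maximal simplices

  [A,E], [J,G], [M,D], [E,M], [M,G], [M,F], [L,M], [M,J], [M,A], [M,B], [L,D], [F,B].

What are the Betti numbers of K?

We work with the vertex ordering A < B < D < E < F < G < J < L < M. The simplices of K, each written with vertices in increasing order, are:

  0-simplices (9): A, B, D, E, F, G, J, L, M
  1-simplices (12): AE, AM, BF, BM, DL, DM, EM, FM, GJ, GM, JM, LM

Hence C_0 ≅ Z^9, C_1 ≅ Z^12.

The boundary map ∂_1: C_1 → C_0 maps an edge to its endpoints' difference, ∂[p,q] = q − p.
As a 9×12 matrix over Z this has rank 8, with invariant factors (1,1,1,1,1,1,1,1).

Reading off H_k = ker ∂_k / im ∂_{k+1}:

  H_0: rank C_0 − rank ∂_1 = 9 − 8 = 1, and the invariant factors of ∂_1 are all 1, so H_0 = Z.
  H_1: rank ker ∂_1 − rank ∂_2 = (12 − 8) − 0 = 4, and there is no ∂_2, so H_1 = Z^4.

As a check, the Euler characteristic is 9 − 12 = -3, which agrees with 1 − 4 = -3.
(K is a triangulation of a wedge of 4 circles.)

Hence the Betti numbers are b_0 = 1, b_1 = 4.

b_0 = 1, b_1 = 4.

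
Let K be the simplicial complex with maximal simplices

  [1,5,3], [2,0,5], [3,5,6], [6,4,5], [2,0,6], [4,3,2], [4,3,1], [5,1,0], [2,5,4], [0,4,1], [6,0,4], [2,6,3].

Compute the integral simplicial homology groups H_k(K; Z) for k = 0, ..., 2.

We work with the vertex ordering 0 < 1 < 2 < 3 < 4 < 5 < 6. The simplices of K, each written with vertices in increasing order, are:

  0-simplices (7): [0], [1], [2], [3], [4], [5], [6]
  1-simplices (18): [0,1], [0,2], [0,4], [0,5], [0,6], [1,3], [1,4], [1,5], [2,3], [2,4], [2,5], [2,6], [3,4], [3,5], [3,6], [4,5], [4,6], [5,6]
  2-simplices (12): [0,1,4], [0,1,5], [0,2,5], [0,2,6], [0,4,6], [1,3,4], [1,3,5], [2,3,4], [2,3,6], [2,4,5], [3,5,6], [4,5,6]

so the chain groups are C_0 ≅ Z^7, C_1 ≅ Z^18, C_2 ≅ Z^12.

∂_1: C_1 → C_0 maps an edge to its endpoints' difference, ∂[p,q] = q − p. For instance
  ∂[0,2] = [2] − [0].
This gives a 7×18 integer matrix of rank 6; reducing to Smith normal form yields diagonal entries (1,1,1,1,1,1).

Boundary ∂_2: C_2 → C_1 sends each 2-simplex [p,q,r] to [q,r] − [p,r] + [p,q]. For instance
  ∂[1,3,5] = [3,5] − [1,5] + [1,3],
  ∂[0,2,5] = [2,5] − [0,5] + [0,2].
The 18×12 boundary matrix has rank 12 and Smith normal form diag(1,1,1,1,1,1,1,1,1,1,1,2).

Now H_k = ker ∂_k / im ∂_{k+1}, so:

  H_0: rank C_0 − rank ∂_1 = 7 − 6 = 1, and the invariant factors of ∂_1 are all 1, so H_0 ≅ Z.
  H_1: rank ker ∂_1 − rank ∂_2 = (18 − 6) − 12 = 0, and ∂_2 has invariant factor 2 > 1, so H_1 ≅ Z/2.
  H_2: rank ker ∂_2 − rank ∂_3 = (12 − 12) − 0 = 0, and there is no ∂_3, so H_2 ≅ 0.

(K is a triangulation of the real projective plane RP^2.)

H_0 ≅ Z,  H_1 ≅ Z/2,  H_2 = 0.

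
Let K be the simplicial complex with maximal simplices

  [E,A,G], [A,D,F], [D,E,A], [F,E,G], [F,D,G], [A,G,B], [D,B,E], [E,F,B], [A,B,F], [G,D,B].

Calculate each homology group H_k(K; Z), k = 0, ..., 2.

We work with the vertex ordering A < B < D < E < F < G. The simplices of K, each written with vertices in increasing order, are:

  0-simplices (6): A, B, D, E, F, G
  1-simplices (15): AB, AD, AE, AF, AG, BD, BE, BF, BG, DE, DF, DG, EF, EG, FG
  2-simplices (10): ABF, ABG, ADE, ADF, AEG, BDE, BDG, BEF, DFG, EFG

so the chain groups are C_0 ≅ Z^6, C_1 ≅ Z^15, C_2 ≅ Z^10.

∂_1: C_1 → C_0 sends each edge [p,q] (with p < q) to q − p.
As a 6×15 matrix over Z this has rank 5, with invariant factors (1,1,1,1,1).

Boundary ∂_2: C_2 → C_1 maps a triangle to the signed sum of its edges. For instance
  ∂BEF = EF − BF + BE,
  ∂ABF = BF − AF + AB.
The resulting 15×10 matrix has rank 10, and its Smith normal form has invariant factors (1,1,1,1,1,1,1,1,1,2).

Reading off H_k = ker ∂_k / im ∂_{k+1}:

  H_0: rank C_0 − rank ∂_1 = 6 − 5 = 1, and the invariant factors of ∂_1 are all 1, so H_0 = Z.
  H_1: rank ker ∂_1 − rank ∂_2 = (15 − 5) − 10 = 0, and ∂_2 has invariant factor 2 > 1, so H_1 = Z/2.
  H_2: rank ker ∂_2 − rank ∂_3 = (10 − 10) − 0 = 0, and there is no ∂_3, so H_2 = 0.

H_0 ≅ Z,  H_1 ≅ Z/2,  H_2 = 0.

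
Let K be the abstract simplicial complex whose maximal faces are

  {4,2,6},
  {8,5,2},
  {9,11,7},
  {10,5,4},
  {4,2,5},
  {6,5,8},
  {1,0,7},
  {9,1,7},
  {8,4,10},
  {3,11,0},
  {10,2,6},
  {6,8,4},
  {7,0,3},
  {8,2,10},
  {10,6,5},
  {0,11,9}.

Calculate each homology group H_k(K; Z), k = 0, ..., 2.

Fix the vertex order 0 < 1 < 2 < 3 < 4 < 5 < 6 < 7 < 8 < 9 < 10 < 11 and write every simplex with vertices in increasing order. Then dim K = 2 and the simplices of K are:

  0-simplices (12): [0], [1], [2], [3], [4], [5], [6], [7], [8], [9], [10], [11]
  1-simplices (27): (27 of them)
  2-simplices (16): [0,1,7], [0,3,7], [0,3,11], [0,9,11], [1,7,9], [2,4,5], [2,4,6], [2,5,8], [2,6,10], [2,8,10], [4,5,10], [4,6,8], [4,8,10], [5,6,8], [5,6,10], [7,9,11]

giving chain groups C_0 ≅ Z^12, C_1 ≅ Z^27, C_2 ≅ Z^16.

Boundary ∂_1: C_1 → C_0 maps an edge to its endpoints' difference, ∂[p,q] = q − p. For instance
  ∂[6,8] = [8] − [6].
As a 12×27 matrix over Z this has rank 10, with invariant factors (1,1,1,1,1,1,1,1,1,1).

Boundary ∂_2: C_2 → C_1 sends each 2-simplex [p,q,r] to [q,r] − [p,r] + [p,q]. For instance
  ∂[2,4,6] = [4,6] − [2,6] + [2,4],
  ∂[7,9,11] = [9,11] − [7,11] + [7,9].
The 27×16 boundary matrix has rank 16 and Smith normal form diag(1,1,1,1,1,1,1,1,1,1,1,1,1,1,1,2).

From H_k ≅ ker(∂_k) / im(∂_{k+1}) we obtain:

  H_0: rank C_0 − rank ∂_1 = 12 − 10 = 2, and the invariant factors of ∂_1 are all 1, so H_0 = Z^2.
  H_1: rank ker ∂_1 − rank ∂_2 = (27 − 10) − 16 = 1, and ∂_2 has invariant factor 2 > 1, so H_1 = Z × Z/2.
  H_2: rank ker ∂_2 − rank ∂_3 = (16 − 16) − 0 = 0, and there is no ∂_3, so H_2 = 0.

H_0 ≅ Z^2,  H_1 ≅ Z × Z/2,  H_2 = 0.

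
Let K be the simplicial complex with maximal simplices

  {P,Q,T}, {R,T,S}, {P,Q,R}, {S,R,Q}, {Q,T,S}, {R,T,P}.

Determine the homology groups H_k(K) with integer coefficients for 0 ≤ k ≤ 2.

H_0 = Z,  H_1 = 0,  H_2 = Z.

Order the vertices as P < Q < R < S < T. Listing each simplex with vertices in this order, K has dimension 2 with simplices:

  0-simplices (5): P, Q, R, S, T
  1-simplices (9): PQ, PR, PT, QR, QS, QT, RS, RT, ST
  2-simplices (6): PQR, PQT, PRT, QRS, QST, RST

Hence C_0 ≅ Z^5, C_1 ≅ Z^9, C_2 ≅ Z^6.

∂_1: C_1 → C_0 maps an edge to its endpoints' difference, ∂[p,q] = q − p. For instance
  ∂QR = R − Q.
As a 5×9 matrix over Z this has rank 4, with invariant factors (1,1,1,1).

The boundary map ∂_2: C_2 → C_1 sends each 2-simplex [p,q,r] to [q,r] − [p,r] + [p,q]. For instance
  ∂PQR = QR − PR + PQ,
  ∂QRS = RS − QS + QR.
The 9×6 boundary matrix has rank 5 and Smith normal form diag(1,1,1,1,1).

Reading off H_k = ker ∂_k / im ∂_{k+1}:

  H_0: rank C_0 − rank ∂_1 = 5 − 4 = 1, and the invariant factors of ∂_1 are all 1, so H_0 ≅ Z.
  H_1: rank ker ∂_1 − rank ∂_2 = (9 − 4) − 5 = 0, and the invariant factors of ∂_2 are all 1, so H_1 ≅ 0.
  H_2: rank ker ∂_2 − rank ∂_3 = (6 − 5) − 0 = 1, and there is no ∂_3, so H_2 ≅ Z.

As a check, the Euler characteristic is 5 − 9 + 6 = 2, which agrees with 1 − 0 + 1 = 2.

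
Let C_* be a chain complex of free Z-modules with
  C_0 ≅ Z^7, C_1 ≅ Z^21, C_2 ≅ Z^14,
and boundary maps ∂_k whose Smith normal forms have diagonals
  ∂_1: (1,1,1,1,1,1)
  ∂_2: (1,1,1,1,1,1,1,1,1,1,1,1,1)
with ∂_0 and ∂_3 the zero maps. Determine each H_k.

H_0 ≅ Z,  H_1 ≅ Z^2,  H_2 ≅ Z.

H_0: b_0 = 7 − 0 − 6 = 1; torsion from ∂_1 factors > 1: none. So H_0 ≅ Z.
H_1: b_1 = 21 − 6 − 13 = 2; torsion from ∂_2 factors > 1: none. So H_1 ≅ Z^2.
H_2: b_2 = 14 − 13 − 0 = 1; torsion from ∂_3 factors > 1: none. So H_2 ≅ Z.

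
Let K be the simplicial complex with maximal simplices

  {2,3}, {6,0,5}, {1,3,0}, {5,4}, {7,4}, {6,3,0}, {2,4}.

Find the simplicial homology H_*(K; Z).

We work with the vertex ordering 0 < 1 < 2 < 3 < 4 < 5 < 6 < 7. The simplices of K, each written with vertices in increasing order, are:

  0-simplices (8): [0], [1], [2], [3], [4], [5], [6], [7]
  1-simplices (11): [0,1], [0,3], [0,5], [0,6], [1,3], [2,3], [2,4], [3,6], [4,5], [4,7], [5,6]
  2-simplices (3): [0,1,3], [0,3,6], [0,5,6]

giving chain groups C_0 ≅ Z^8, C_1 ≅ Z^11, C_2 ≅ Z^3.

Boundary ∂_1: C_1 → C_0 is given by ∂[p,q] = [q] − [p].
As a 8×11 matrix over Z this has rank 7, with invariant factors (1,1,1,1,1,1,1).

Boundary ∂_2: C_2 → C_1 acts by ∂[p,q,r] = [q,r] − [p,r] + [p,q]. For instance
  ∂[0,1,3] = [1,3] − [0,3] + [0,1],
  ∂[0,3,6] = [3,6] − [0,6] + [0,3].
The resulting 11×3 matrix has rank 3, and its Smith normal form has invariant factors (1,1,1).

Computing H_k = (kernel of ∂_k) / (image of ∂_{k+1}):

  H_0: rank C_0 − rank ∂_1 = 8 − 7 = 1, and the invariant factors of ∂_1 are all 1, so H_0 ≅ Z.
  H_1: rank ker ∂_1 − rank ∂_2 = (11 − 7) − 3 = 1, and the invariant factors of ∂_2 are all 1, so H_1 ≅ Z.
  H_2: rank ker ∂_2 − rank ∂_3 = (3 − 3) − 0 = 0, and there is no ∂_3, so H_2 ≅ 0.

As a check, the Euler characteristic is 8 − 11 + 3 = 0, which agrees with 1 − 1 + 0 = 0.

H_0 ≅ Z,  H_1 ≅ Z,  H_2 = 0.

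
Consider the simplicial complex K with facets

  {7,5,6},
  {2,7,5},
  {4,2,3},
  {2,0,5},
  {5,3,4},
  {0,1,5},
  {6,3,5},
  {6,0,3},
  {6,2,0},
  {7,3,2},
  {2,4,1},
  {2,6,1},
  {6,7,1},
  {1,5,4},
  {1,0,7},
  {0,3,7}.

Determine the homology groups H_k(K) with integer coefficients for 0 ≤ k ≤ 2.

H_0 ≅ Z,  H_1 ≅ Z^2,  H_2 ≅ Z.

Take the total order 0 < 1 < 2 < 3 < 4 < 5 < 6 < 7 on the vertex set. Then K (dimension 2) consists of the simplices:

  0-simplices (8): [0], [1], [2], [3], [4], [5], [6], [7]
  1-simplices (24): (24 of them)
  2-simplices (16): [0,1,5], [0,1,7], [0,2,5], [0,2,6], [0,3,6], [0,3,7], [1,2,4], [1,2,6], [1,4,5], [1,6,7], [2,3,4], [2,3,7], [2,5,7], [3,4,5], [3,5,6], [5,6,7]

giving chain groups C_0 ≅ Z^8, C_1 ≅ Z^24, C_2 ≅ Z^16.

Boundary ∂_1: C_1 → C_0 is given by ∂[p,q] = [q] − [p].
The resulting 8×24 matrix has rank 7, and its Smith normal form has invariant factors (1,1,1,1,1,1,1).

Boundary ∂_2: C_2 → C_1 acts by ∂[p,q,r] = [q,r] − [p,r] + [p,q]. For instance
  ∂[1,6,7] = [6,7] − [1,7] + [1,6],
  ∂[1,2,6] = [2,6] − [1,6] + [1,2].
The 24×16 boundary matrix has rank 15 and Smith normal form diag(1,1,1,1,1,1,1,1,1,1,1,1,1,1,1).

From H_k ≅ ker(∂_k) / im(∂_{k+1}) we obtain:

  H_0: rank C_0 − rank ∂_1 = 8 − 7 = 1, and the invariant factors of ∂_1 are all 1, so H_0 ≅ Z.
  H_1: rank ker ∂_1 − rank ∂_2 = (24 − 7) − 15 = 2, and the invariant factors of ∂_2 are all 1, so H_1 ≅ Z^2.
  H_2: rank ker ∂_2 − rank ∂_3 = (16 − 15) − 0 = 1, and there is no ∂_3, so H_2 ≅ Z.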